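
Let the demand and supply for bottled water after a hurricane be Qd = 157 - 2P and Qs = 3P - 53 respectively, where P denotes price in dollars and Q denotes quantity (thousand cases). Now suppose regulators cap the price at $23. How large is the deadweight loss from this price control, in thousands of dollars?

1353.75

Setting quantity demanded equal to quantity supplied, 157 - 2P = 3P - 53, gives P* = 42 and Q* = 73.
The ceiling of 23 is below the equilibrium price 42, so it binds.
At P = 23: Qd = 157 - 2·23 = 111 and Qs = 3·23 - 53 = 16.
Quantity traded falls to 16. At Q = 16 the demand price is (157 - 16)/2 = 70.5 and the supply price is (53 + 16)/3 = 23.
Deadweight loss = ½ · (70.5 - 23) · (73 - 16) = ½ · 47.5 · 57 = 1353.75.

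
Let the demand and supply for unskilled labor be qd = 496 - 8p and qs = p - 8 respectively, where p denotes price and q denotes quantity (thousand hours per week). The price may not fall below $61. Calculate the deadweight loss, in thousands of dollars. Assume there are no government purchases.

900

Setting quantity demanded equal to quantity supplied, 496 - 8p = p - 8, gives p* = 56 and q* = 48.
The floor of 61 is above the equilibrium price 56, so it binds.
At p = 61: qd = 496 - 8·61 = 8 and qs = 61 - 8 = 53.
Quantity traded falls to 8. At q = 8 the demand price is (496 - 8)/8 = 61 and the supply price is 8 + 8 = 16.
Deadweight loss = ½ · (61 - 16) · (48 - 8) = ½ · 45 · 40 = 900.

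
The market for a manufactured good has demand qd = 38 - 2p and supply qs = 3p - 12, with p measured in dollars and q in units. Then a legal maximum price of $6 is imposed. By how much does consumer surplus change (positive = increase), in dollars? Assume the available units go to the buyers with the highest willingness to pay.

In a free market, 38 - 2p = 3p - 12 gives the equilibrium p* = 10, q* = 18.
The ceiling of 6 is below the equilibrium price 10, so it binds.
At p = 6: qd = 38 - 2·6 = 26 and qs = 3·6 - 12 = 6.
Consumer surplus without the control is ½ · (19 - 10) · 18 = 81.
With the ceiling, 6 units are sold at 6 (assume they go to the highest-value buyers). The demand price at q = 6 is 16, so CS = ½ · [(19 - 6) + (16 - 6)] · 6 = 69.
Change in consumer surplus = 69 - 81 = -12.

-12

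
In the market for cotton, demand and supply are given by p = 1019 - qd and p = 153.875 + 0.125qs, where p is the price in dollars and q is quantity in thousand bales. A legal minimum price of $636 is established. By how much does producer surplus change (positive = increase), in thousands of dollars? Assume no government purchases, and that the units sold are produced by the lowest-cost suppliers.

138525.75

Rearranging demand gives qd = 1019 - p; rearranging supply gives qs = 8p - 1231. Without the control the market clears where 1019 - p = 8p - 1231, i.e. p* = 250 and q* = 769.
Because the floor (636) lies above the market-clearing price, it is binding.
At p = 636: qd = 1019 - 636 = 383 and qs = 8·636 - 1231 = 3857.
Producer surplus without the control is ½ · (250 - 153.875) · 769 = 36960.0625.
With the floor, 383 units are sold at 636. The supply price at q = 383 is 201.75, so PS = ½ · [(636 - 153.875) + (636 - 201.75)] · 383 = 175485.8125.
Change in producer surplus = 175485.8125 - 36960.0625 = 138525.75.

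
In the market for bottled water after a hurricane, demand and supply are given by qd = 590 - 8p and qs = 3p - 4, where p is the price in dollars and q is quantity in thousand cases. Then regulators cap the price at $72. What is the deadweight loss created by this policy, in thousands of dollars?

In a free market, 590 - 8p = 3p - 4 gives the equilibrium p* = 54, q* = 158.
Since 72 is above p* = 54, the ceiling does not bind and the free-market outcome prevails.
Since the control does not bind, no trades are prevented and deadweight loss is zero.

0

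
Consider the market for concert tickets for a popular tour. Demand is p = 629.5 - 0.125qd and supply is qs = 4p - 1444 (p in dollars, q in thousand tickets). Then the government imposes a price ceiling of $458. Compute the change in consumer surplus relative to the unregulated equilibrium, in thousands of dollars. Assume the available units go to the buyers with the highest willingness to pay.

25092

Rearranging demand gives qd = 5036 - 8p. Without the control the market clears where 5036 - 8p = 4p - 1444, i.e. p* = 540 and q* = 716.
Because the ceiling (458) lies below the market-clearing price, it is binding.
At p = 458: qd = 5036 - 8·458 = 1372 and qs = 4·458 - 1444 = 388.
Consumer surplus without the control is ½ · (629.5 - 540) · 716 = 32041.
With the ceiling, 388 units are sold at 458 (assume they go to the highest-value buyers). The demand price at q = 388 is 581, so CS = ½ · [(629.5 - 458) + (581 - 458)] · 388 = 57133.
Change in consumer surplus = 57133 - 32041 = 25092.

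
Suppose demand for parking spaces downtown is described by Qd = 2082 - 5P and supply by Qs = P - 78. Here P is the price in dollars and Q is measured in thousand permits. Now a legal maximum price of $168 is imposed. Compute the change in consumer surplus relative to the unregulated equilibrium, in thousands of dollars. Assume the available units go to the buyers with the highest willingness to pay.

13593.6

Equilibrium: 2082 - 5P = P - 78, so 2160 = 6P and P* = 360, Q* = 282.
The ceiling of 168 is below the equilibrium price 360, so it binds.
At P = 168: Qd = 2082 - 5·168 = 1242 and Qs = 168 - 78 = 90.
Consumer surplus without the control is ½ · (416.4 - 360) · 282 = 7952.4.
With the ceiling, 90 units are sold at 168 (assume they go to the highest-value buyers). The demand price at Q = 90 is 398.4, so CS = ½ · [(416.4 - 168) + (398.4 - 168)] · 90 = 21546.
Change in consumer surplus = 21546 - 7952.4 = 13593.6.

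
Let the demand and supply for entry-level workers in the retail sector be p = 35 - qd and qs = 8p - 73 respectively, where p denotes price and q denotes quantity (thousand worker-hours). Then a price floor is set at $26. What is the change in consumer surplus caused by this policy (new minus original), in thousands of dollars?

Rearranging demand gives qd = 35 - p. Setting quantity demanded equal to quantity supplied, 35 - p = 8p - 73, gives p* = 12 and q* = 23.
Since 26 > 12, the floor is binding.
At p = 26: qd = 35 - 26 = 9 and qs = 8·26 - 73 = 135.
Consumer surplus without the control is ½ · (35 - 12) · 23 = 264.5.
With the floor, consumers buy 9 units at 26, so CS = ½ · (35 - 26) · 9 = 40.5.
Change in consumer surplus = 40.5 - 264.5 = -224.

-224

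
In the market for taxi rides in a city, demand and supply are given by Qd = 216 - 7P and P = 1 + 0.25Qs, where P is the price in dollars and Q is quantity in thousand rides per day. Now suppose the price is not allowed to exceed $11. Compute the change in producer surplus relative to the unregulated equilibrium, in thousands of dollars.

-522

Rearranging supply gives Qs = 4P - 4. Setting quantity demanded equal to quantity supplied, 216 - 7P = 4P - 4, gives P* = 20 and Q* = 76.
Because the ceiling (11) lies below the market-clearing price, it is binding.
At P = 11: Qd = 216 - 7·11 = 139 and Qs = 4·11 - 4 = 40.
Producer surplus without the control is ½ · (20 - 1) · 76 = 722.
With the ceiling, producers sell 40 units at 11, so PS = ½ · (11 - 1) · 40 = 200.
Change in producer surplus = 200 - 722 = -522.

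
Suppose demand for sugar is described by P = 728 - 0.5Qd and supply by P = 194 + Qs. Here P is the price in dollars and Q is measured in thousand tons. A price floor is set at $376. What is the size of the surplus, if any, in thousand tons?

Rearranging demand gives Qd = 1456 - 2P; rearranging supply gives Qs = P - 194. Setting quantity demanded equal to quantity supplied, 1456 - 2P = P - 194, gives P* = 550 and Q* = 356.
The floor of 376 is below the equilibrium price 550, so it is not binding; the market clears at P* = 550, Q* = 356.
Since the control does not bind, there is no surplus.

0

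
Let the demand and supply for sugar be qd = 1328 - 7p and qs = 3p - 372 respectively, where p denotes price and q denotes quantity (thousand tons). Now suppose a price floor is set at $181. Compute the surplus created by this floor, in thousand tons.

Without the control the market clears where 1328 - 7p = 3p - 372, i.e. p* = 170 and q* = 138.
Since 181 > 170, the floor is binding.
At p = 181: qd = 1328 - 7·181 = 61 and qs = 3·181 - 372 = 171.
Surplus = qs - qd = 171 - 61 = 110.

110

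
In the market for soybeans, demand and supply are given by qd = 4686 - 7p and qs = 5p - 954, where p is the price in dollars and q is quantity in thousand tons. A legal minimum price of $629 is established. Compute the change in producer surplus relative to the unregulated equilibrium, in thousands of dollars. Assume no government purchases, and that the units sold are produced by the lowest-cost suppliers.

-78879.9

Setting quantity demanded equal to quantity supplied, 4686 - 7p = 5p - 954, gives p* = 470 and q* = 1396.
Because the floor (629) lies above the market-clearing price, it is binding.
At p = 629: qd = 4686 - 7·629 = 283 and qs = 5·629 - 954 = 2191.
Producer surplus without the control is ½ · (470 - 190.8) · 1396 = 194881.6.
With the floor, 283 units are sold at 629. The supply price at q = 283 is 247.4, so PS = ½ · [(629 - 190.8) + (629 - 247.4)] · 283 = 116001.7.
Change in producer surplus = 116001.7 - 194881.6 = -78879.9.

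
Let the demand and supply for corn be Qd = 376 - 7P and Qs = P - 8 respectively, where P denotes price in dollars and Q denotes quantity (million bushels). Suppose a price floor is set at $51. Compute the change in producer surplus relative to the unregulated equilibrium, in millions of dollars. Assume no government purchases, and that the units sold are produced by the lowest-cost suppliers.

-163.5

Without the control the market clears where 376 - 7P = P - 8, i.e. P* = 48 and Q* = 40.
Because the floor (51) lies above the market-clearing price, it is binding.
At P = 51: Qd = 376 - 7·51 = 19 and Qs = 51 - 8 = 43.
Producer surplus without the control is ½ · (48 - 8) · 40 = 800.
With the floor, 19 units are sold at 51. The supply price at Q = 19 is 27, so PS = ½ · [(51 - 8) + (51 - 27)] · 19 = 636.5.
Change in producer surplus = 636.5 - 800 = -163.5.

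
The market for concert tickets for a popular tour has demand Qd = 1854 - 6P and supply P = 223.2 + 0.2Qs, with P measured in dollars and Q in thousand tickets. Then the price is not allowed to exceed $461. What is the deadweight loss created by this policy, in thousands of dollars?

0

Rearranging supply gives Qs = 5P - 1116. In a free market, 1854 - 6P = 5P - 1116 gives the equilibrium P* = 270, Q* = 234.
The ceiling of 461 is above the equilibrium price 270, so it is not binding; the market clears at P* = 270, Q* = 234.
Since the control does not bind, no trades are prevented and deadweight loss is zero.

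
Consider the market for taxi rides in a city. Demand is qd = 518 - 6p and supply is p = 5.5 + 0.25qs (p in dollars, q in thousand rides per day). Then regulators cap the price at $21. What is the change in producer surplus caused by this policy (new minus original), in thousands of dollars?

-4224

Rearranging supply gives qs = 4p - 22. Setting quantity demanded equal to quantity supplied, 518 - 6p = 4p - 22, gives p* = 54 and q* = 194.
Since 21 < 54, the ceiling is binding.
At p = 21: qd = 518 - 6·21 = 392 and qs = 4·21 - 22 = 62.
Producer surplus without the control is ½ · (54 - 5.5) · 194 = 4704.5.
With the ceiling, producers sell 62 units at 21, so PS = ½ · (21 - 5.5) · 62 = 480.5.
Change in producer surplus = 480.5 - 4704.5 = -4224.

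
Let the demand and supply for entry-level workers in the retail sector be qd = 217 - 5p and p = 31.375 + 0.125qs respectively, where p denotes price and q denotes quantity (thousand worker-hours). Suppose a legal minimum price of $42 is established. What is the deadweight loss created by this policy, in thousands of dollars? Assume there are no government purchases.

146.25

Rearranging supply gives qs = 8p - 251. Setting quantity demanded equal to quantity supplied, 217 - 5p = 8p - 251, gives p* = 36 and q* = 37.
Since 42 > 36, the floor is binding.
At p = 42: qd = 217 - 5·42 = 7 and qs = 8·42 - 251 = 85.
Quantity traded falls to 7. At q = 7 the demand price is (217 - 7)/5 = 42 and the supply price is (251 + 7)/8 = 32.25.
Deadweight loss = ½ · (42 - 32.25) · (37 - 7) = ½ · 9.75 · 30 = 146.25.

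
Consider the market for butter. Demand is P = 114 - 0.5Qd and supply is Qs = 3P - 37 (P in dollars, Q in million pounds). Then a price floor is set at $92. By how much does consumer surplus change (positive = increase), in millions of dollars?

-3237

Rearranging demand gives Qd = 228 - 2P. Without the control the market clears where 228 - 2P = 3P - 37, i.e. P* = 53 and Q* = 122.
Since 92 > 53, the floor is binding.
At P = 92: Qd = 228 - 2·92 = 44 and Qs = 3·92 - 37 = 239.
Consumer surplus without the control is ½ · (114 - 53) · 122 = 3721.
With the floor, consumers buy 44 units at 92, so CS = ½ · (114 - 92) · 44 = 484.
Change in consumer surplus = 484 - 3721 = -3237.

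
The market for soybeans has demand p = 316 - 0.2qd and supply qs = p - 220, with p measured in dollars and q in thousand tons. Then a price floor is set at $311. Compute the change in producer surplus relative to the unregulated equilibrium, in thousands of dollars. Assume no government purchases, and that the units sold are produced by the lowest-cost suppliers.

Rearranging demand gives qd = 1580 - 5p. In a free market, 1580 - 5p = p - 220 gives the equilibrium p* = 300, q* = 80.
Since 311 > 300, the floor is binding.
At p = 311: qd = 1580 - 5·311 = 25 and qs = 311 - 220 = 91.
Producer surplus without the control is ½ · (300 - 220) · 80 = 3200.
With the floor, 25 units are sold at 311. The supply price at q = 25 is 245, so PS = ½ · [(311 - 220) + (311 - 245)] · 25 = 1962.5.
Change in producer surplus = 1962.5 - 3200 = -1237.5.

-1237.5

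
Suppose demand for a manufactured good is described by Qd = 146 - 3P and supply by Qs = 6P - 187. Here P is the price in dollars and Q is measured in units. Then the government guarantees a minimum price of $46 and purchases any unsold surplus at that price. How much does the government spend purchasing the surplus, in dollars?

In a free market, 146 - 3P = 6P - 187 gives the equilibrium P* = 37, Q* = 35.
Because the floor (46) lies above the market-clearing price, it is binding.
At P = 46: Qd = 146 - 3·46 = 8 and Qs = 6·46 - 187 = 89.
Surplus = Qs - Qd = 81.
Government expenditure = surplus × support price = 81 × 46 = 3726.

3726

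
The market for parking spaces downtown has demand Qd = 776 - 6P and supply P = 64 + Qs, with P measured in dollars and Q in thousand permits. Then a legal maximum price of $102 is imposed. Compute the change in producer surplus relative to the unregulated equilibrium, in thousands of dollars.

Rearranging supply gives Qs = P - 64. Setting quantity demanded equal to quantity supplied, 776 - 6P = P - 64, gives P* = 120 and Q* = 56.
Since 102 < 120, the ceiling is binding.
At P = 102: Qd = 776 - 6·102 = 164 and Qs = 102 - 64 = 38.
Producer surplus without the control is ½ · (120 - 64) · 56 = 1568.
With the ceiling, producers sell 38 units at 102, so PS = ½ · (102 - 64) · 38 = 722.
Change in producer surplus = 722 - 1568 = -846.

-846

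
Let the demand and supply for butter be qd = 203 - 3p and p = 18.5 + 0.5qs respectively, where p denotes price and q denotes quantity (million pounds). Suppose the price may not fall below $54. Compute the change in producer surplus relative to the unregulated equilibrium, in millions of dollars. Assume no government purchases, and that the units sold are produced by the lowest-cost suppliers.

165

Rearranging supply gives qs = 2p - 37. Setting quantity demanded equal to quantity supplied, 203 - 3p = 2p - 37, gives p* = 48 and q* = 59.
The floor of 54 is above the equilibrium price 48, so it binds.
At p = 54: qd = 203 - 3·54 = 41 and qs = 2·54 - 37 = 71.
Producer surplus without the control is ½ · (48 - 18.5) · 59 = 870.25.
With the floor, 41 units are sold at 54. The supply price at q = 41 is 39, so PS = ½ · [(54 - 18.5) + (54 - 39)] · 41 = 1035.25.
Change in producer surplus = 1035.25 - 870.25 = 165.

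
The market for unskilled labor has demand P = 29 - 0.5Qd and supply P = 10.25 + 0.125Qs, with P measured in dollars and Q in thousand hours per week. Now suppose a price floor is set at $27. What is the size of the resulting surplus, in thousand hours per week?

130

Rearranging demand gives Qd = 58 - 2P; rearranging supply gives Qs = 8P - 82. Equilibrium: 58 - 2P = 8P - 82, so 140 = 10P and P* = 14, Q* = 30.
Since 27 > 14, the floor is binding.
At P = 27: Qd = 58 - 2·27 = 4 and Qs = 8·27 - 82 = 134.
Surplus = Qs - Qd = 134 - 4 = 130.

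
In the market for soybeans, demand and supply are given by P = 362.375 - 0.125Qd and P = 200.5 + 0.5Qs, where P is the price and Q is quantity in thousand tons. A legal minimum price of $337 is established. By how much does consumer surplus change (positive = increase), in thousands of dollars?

Rearranging demand gives Qd = 2899 - 8P; rearranging supply gives Qs = 2P - 401. Without the control the market clears where 2899 - 8P = 2P - 401, i.e. P* = 330 and Q* = 259.
Because the floor (337) lies above the market-clearing price, it is binding.
At P = 337: Qd = 2899 - 8·337 = 203 and Qs = 2·337 - 401 = 273.
Consumer surplus without the control is ½ · (362.375 - 330) · 259 = 4192.5625.
With the floor, consumers buy 203 units at 337, so CS = ½ · (362.375 - 337) · 203 = 2575.5625.
Change in consumer surplus = 2575.5625 - 4192.5625 = -1617.

-1617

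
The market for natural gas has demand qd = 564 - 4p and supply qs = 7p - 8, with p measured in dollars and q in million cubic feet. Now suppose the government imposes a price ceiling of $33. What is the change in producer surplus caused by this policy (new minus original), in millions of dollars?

-5500.5

Equilibrium: 564 - 4p = 7p - 8, so 572 = 11p and p* = 52, q* = 356.
The ceiling of 33 is below the equilibrium price 52, so it binds.
At p = 33: qd = 564 - 4·33 = 432 and qs = 7·33 - 8 = 223.
Producer surplus without the control is ½ · (52 - 8/7) · 356 = 63368/7.
With the ceiling, producers sell 223 units at 33, so PS = ½ · (33 - 8/7) · 223 = 49729/14.
Change in producer surplus = 49729/14 - 63368/7 = -5500.5.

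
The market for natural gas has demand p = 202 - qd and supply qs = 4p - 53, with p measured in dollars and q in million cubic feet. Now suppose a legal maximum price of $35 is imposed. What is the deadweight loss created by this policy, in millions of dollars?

2560

Rearranging demand gives qd = 202 - p. Equilibrium: 202 - p = 4p - 53, so 255 = 5p and p* = 51, q* = 151.
The ceiling of 35 is below the equilibrium price 51, so it binds.
At p = 35: qd = 202 - 35 = 167 and qs = 4·35 - 53 = 87.
Quantity traded falls to 87. At q = 87 the demand price is 202 - 87 = 115 and the supply price is (53 + 87)/4 = 35.
Deadweight loss = ½ · (115 - 35) · (151 - 87) = ½ · 80 · 64 = 2560.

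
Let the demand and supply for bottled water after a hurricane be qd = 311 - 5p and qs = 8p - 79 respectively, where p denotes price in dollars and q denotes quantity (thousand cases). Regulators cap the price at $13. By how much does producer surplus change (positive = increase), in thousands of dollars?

Setting quantity demanded equal to quantity supplied, 311 - 5p = 8p - 79, gives p* = 30 and q* = 161.
Since 13 < 30, the ceiling is binding.
At p = 13: qd = 311 - 5·13 = 246 and qs = 8·13 - 79 = 25.
Producer surplus without the control is ½ · (30 - 9.875) · 161 = 1620.0625.
With the ceiling, producers sell 25 units at 13, so PS = ½ · (13 - 9.875) · 25 = 39.0625.
Change in producer surplus = 39.0625 - 1620.0625 = -1581.

-1581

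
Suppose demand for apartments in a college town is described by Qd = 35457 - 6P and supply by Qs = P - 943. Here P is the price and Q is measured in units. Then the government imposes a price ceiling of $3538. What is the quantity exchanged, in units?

Equilibrium: 35457 - 6P = P - 943, so 36400 = 7P and P* = 5200, Q* = 4257.
Because the ceiling (3538) lies below the market-clearing price, it is binding.
At P = 3538: Qd = 35457 - 6·3538 = 14229 and Qs = 3538 - 943 = 2595.
The quantity actually transacted is the short side, supply: 2595.

2595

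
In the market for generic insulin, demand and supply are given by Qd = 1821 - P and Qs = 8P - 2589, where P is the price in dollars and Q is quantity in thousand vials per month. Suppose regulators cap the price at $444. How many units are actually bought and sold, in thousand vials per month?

963

Equilibrium: 1821 - P = 8P - 2589, so 4410 = 9P and P* = 490, Q* = 1331.
The ceiling of 444 is below the equilibrium price 490, so it binds.
At P = 444: Qd = 1821 - 444 = 1377 and Qs = 8·444 - 2589 = 963.
The quantity actually transacted is the short side, supply: 963.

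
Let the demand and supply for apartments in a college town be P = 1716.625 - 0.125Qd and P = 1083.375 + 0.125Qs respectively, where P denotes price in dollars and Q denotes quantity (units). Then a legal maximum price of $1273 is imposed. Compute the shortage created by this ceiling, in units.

2032

Rearranging demand gives Qd = 13733 - 8P; rearranging supply gives Qs = 8P - 8667. Equilibrium: 13733 - 8P = 8P - 8667, so 22400 = 16P and P* = 1400, Q* = 2533.
The ceiling of 1273 is below the equilibrium price 1400, so it binds.
At P = 1273: Qd = 13733 - 8·1273 = 3549 and Qs = 8·1273 - 8667 = 1517.
Shortage = Qd - Qs = 3549 - 1517 = 2032.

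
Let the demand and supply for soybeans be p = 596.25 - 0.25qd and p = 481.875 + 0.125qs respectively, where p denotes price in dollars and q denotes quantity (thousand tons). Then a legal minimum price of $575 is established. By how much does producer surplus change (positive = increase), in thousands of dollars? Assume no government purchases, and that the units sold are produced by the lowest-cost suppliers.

1650

Rearranging demand gives qd = 2385 - 4p; rearranging supply gives qs = 8p - 3855. Setting quantity demanded equal to quantity supplied, 2385 - 4p = 8p - 3855, gives p* = 520 and q* = 305.
The floor of 575 is above the equilibrium price 520, so it binds.
At p = 575: qd = 2385 - 4·575 = 85 and qs = 8·575 - 3855 = 745.
Producer surplus without the control is ½ · (520 - 481.875) · 305 = 5814.0625.
With the floor, 85 units are sold at 575. The supply price at q = 85 is 492.5, so PS = ½ · [(575 - 481.875) + (575 - 492.5)] · 85 = 7464.0625.
Change in producer surplus = 7464.0625 - 5814.0625 = 1650.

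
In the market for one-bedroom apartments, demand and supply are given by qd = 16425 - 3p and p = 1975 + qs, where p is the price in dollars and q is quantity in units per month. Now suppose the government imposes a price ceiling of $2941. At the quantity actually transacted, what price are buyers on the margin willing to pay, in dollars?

5153

Rearranging supply gives qs = p - 1975. Setting quantity demanded equal to quantity supplied, 16425 - 3p = p - 1975, gives p* = 4600 and q* = 2625.
The ceiling of 2941 is below the equilibrium price 4600, so it binds.
At p = 2941: qd = 16425 - 3·2941 = 7602 and qs = 2941 - 1975 = 966.
Only 966 units reach the market. On the demand curve, the marginal buyer's willingness to pay at q = 966 is (16425 - 966)/3 = 5153.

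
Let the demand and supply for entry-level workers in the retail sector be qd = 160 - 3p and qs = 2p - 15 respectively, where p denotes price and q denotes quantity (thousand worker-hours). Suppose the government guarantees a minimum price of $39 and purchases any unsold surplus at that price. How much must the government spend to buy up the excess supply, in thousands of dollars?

Setting quantity demanded equal to quantity supplied, 160 - 3p = 2p - 15, gives p* = 35 and q* = 55.
The floor of 39 is above the equilibrium price 35, so it binds.
At p = 39: qd = 160 - 3·39 = 43 and qs = 2·39 - 15 = 63.
Surplus = qs - qd = 20.
Government expenditure = surplus × support price = 20 × 39 = 780.

780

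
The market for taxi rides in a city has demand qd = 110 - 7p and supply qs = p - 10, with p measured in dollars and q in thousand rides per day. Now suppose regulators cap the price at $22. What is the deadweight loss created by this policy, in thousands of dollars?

Without the control the market clears where 110 - 7p = p - 10, i.e. p* = 15 and q* = 5.
Since 22 is above p* = 15, the ceiling does not bind and the free-market outcome prevails.
Since the control does not bind, no trades are prevented and deadweight loss is zero.

0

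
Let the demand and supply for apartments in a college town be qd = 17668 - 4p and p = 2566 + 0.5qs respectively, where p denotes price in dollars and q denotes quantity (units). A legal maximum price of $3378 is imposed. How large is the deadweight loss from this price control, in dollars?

267126

Rearranging supply gives qs = 2p - 5132. In a free market, 17668 - 4p = 2p - 5132 gives the equilibrium p* = 3800, q* = 2468.
Because the ceiling (3378) lies below the market-clearing price, it is binding.
At p = 3378: qd = 17668 - 4·3378 = 4156 and qs = 2·3378 - 5132 = 1624.
Quantity traded falls to 1624. At q = 1624 the demand price is (17668 - 1624)/4 = 4011 and the supply price is (5132 + 1624)/2 = 3378.
Deadweight loss = ½ · (4011 - 3378) · (2468 - 1624) = ½ · 633 · 844 = 267126.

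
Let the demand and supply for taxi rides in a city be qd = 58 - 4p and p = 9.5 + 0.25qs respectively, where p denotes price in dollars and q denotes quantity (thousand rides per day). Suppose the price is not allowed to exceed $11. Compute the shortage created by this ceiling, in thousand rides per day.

8

Rearranging supply gives qs = 4p - 38. In a free market, 58 - 4p = 4p - 38 gives the equilibrium p* = 12, q* = 10.
The ceiling of 11 is below the equilibrium price 12, so it binds.
At p = 11: qd = 58 - 4·11 = 14 and qs = 4·11 - 38 = 6.
Shortage = qd - qs = 14 - 6 = 8.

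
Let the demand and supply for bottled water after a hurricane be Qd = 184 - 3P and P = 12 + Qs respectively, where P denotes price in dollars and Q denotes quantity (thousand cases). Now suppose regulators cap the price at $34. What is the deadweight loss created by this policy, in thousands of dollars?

Rearranging supply gives Qs = P - 12. Equilibrium: 184 - 3P = P - 12, so 196 = 4P and P* = 49, Q* = 37.
The ceiling of 34 is below the equilibrium price 49, so it binds.
At P = 34: Qd = 184 - 3·34 = 82 and Qs = 34 - 12 = 22.
Quantity traded falls to 22. At Q = 22 the demand price is (184 - 22)/3 = 54 and the supply price is 12 + 22 = 34.
Deadweight loss = ½ · (54 - 34) · (37 - 22) = ½ · 20 · 15 = 150.

150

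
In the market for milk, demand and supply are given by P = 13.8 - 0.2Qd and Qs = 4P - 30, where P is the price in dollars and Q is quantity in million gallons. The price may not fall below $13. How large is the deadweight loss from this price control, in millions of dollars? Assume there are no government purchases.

Rearranging demand gives Qd = 69 - 5P. Without the control the market clears where 69 - 5P = 4P - 30, i.e. P* = 11 and Q* = 14.
Because the floor (13) lies above the market-clearing price, it is binding.
At P = 13: Qd = 69 - 5·13 = 4 and Qs = 4·13 - 30 = 22.
Quantity traded falls to 4. At Q = 4 the demand price is (69 - 4)/5 = 13 and the supply price is (30 + 4)/4 = 8.5.
Deadweight loss = ½ · (13 - 8.5) · (14 - 4) = ½ · 4.5 · 10 = 22.5.

22.5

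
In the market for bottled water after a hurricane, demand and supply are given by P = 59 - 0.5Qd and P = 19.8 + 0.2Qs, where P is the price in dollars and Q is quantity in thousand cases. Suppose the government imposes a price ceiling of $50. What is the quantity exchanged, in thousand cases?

Rearranging demand gives Qd = 118 - 2P; rearranging supply gives Qs = 5P - 99. Setting quantity demanded equal to quantity supplied, 118 - 2P = 5P - 99, gives P* = 31 and Q* = 56.
The ceiling of 50 is above the equilibrium price 31, so it is not binding; the market clears at P* = 31, Q* = 56.

56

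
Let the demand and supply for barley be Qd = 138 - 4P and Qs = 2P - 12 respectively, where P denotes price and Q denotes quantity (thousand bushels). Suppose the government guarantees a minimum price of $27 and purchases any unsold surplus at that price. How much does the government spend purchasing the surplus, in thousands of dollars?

324

Setting quantity demanded equal to quantity supplied, 138 - 4P = 2P - 12, gives P* = 25 and Q* = 38.
Because the floor (27) lies above the market-clearing price, it is binding.
At P = 27: Qd = 138 - 4·27 = 30 and Qs = 2·27 - 12 = 42.
Surplus = Qs - Qd = 12.
Government expenditure = surplus × support price = 12 × 27 = 324.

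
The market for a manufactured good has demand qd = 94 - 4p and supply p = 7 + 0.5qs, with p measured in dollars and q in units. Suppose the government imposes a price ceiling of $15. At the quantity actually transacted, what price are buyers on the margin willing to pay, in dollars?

Rearranging supply gives qs = 2p - 14. In a free market, 94 - 4p = 2p - 14 gives the equilibrium p* = 18, q* = 22.
Because the ceiling (15) lies below the market-clearing price, it is binding.
At p = 15: qd = 94 - 4·15 = 34 and qs = 2·15 - 14 = 16.
Only 16 units reach the market. On the demand curve, the marginal buyer's willingness to pay at q = 16 is (94 - 16)/4 = 19.5.

19.5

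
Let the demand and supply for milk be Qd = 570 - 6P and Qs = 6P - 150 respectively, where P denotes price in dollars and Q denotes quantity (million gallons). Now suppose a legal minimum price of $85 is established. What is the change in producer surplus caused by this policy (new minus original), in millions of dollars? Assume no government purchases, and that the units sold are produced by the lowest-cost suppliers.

-375

Equilibrium: 570 - 6P = 6P - 150, so 720 = 12P and P* = 60, Q* = 210.
The floor of 85 is above the equilibrium price 60, so it binds.
At P = 85: Qd = 570 - 6·85 = 60 and Qs = 6·85 - 150 = 360.
Producer surplus without the control is ½ · (60 - 25) · 210 = 3675.
With the floor, 60 units are sold at 85. The supply price at Q = 60 is 35, so PS = ½ · [(85 - 25) + (85 - 35)] · 60 = 3300.
Change in producer surplus = 3300 - 3675 = -375.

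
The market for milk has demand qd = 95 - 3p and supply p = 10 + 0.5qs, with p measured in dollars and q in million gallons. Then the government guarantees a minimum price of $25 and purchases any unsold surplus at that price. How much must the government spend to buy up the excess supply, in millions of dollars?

Rearranging supply gives qs = 2p - 20. Without the control the market clears where 95 - 3p = 2p - 20, i.e. p* = 23 and q* = 26.
Because the floor (25) lies above the market-clearing price, it is binding.
At p = 25: qd = 95 - 3·25 = 20 and qs = 2·25 - 20 = 30.
Surplus = qs - qd = 10.
Government expenditure = surplus × support price = 10 × 25 = 250.

250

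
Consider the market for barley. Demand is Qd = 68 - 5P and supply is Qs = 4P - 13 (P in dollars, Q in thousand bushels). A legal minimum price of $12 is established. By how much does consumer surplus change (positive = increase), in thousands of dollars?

Without the control the market clears where 68 - 5P = 4P - 13, i.e. P* = 9 and Q* = 23.
The floor of 12 is above the equilibrium price 9, so it binds.
At P = 12: Qd = 68 - 5·12 = 8 and Qs = 4·12 - 13 = 35.
Consumer surplus without the control is ½ · (13.6 - 9) · 23 = 52.9.
With the floor, consumers buy 8 units at 12, so CS = ½ · (13.6 - 12) · 8 = 6.4.
Change in consumer surplus = 6.4 - 52.9 = -46.5.

-46.5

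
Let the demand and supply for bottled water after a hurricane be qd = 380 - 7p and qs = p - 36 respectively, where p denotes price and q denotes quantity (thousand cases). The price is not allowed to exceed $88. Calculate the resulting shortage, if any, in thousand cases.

In a free market, 380 - 7p = p - 36 gives the equilibrium p* = 52, q* = 16.
Since 88 is above p* = 52, the ceiling does not bind and the free-market outcome prevails.
Since the control does not bind, there is no shortage.

0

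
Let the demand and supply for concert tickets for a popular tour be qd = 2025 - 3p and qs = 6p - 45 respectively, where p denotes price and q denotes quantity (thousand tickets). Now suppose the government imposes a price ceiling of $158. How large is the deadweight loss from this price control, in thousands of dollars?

Equilibrium: 2025 - 3p = 6p - 45, so 2070 = 9p and p* = 230, q* = 1335.
Because the ceiling (158) lies below the market-clearing price, it is binding.
At p = 158: qd = 2025 - 3·158 = 1551 and qs = 6·158 - 45 = 903.
Quantity traded falls to 903. At q = 903 the demand price is (2025 - 903)/3 = 374 and the supply price is (45 + 903)/6 = 158.
Deadweight loss = ½ · (374 - 158) · (1335 - 903) = ½ · 216 · 432 = 46656.

46656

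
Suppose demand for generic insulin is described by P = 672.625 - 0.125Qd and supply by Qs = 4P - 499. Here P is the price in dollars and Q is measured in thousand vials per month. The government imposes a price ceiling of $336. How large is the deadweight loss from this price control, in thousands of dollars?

Rearranging demand gives Qd = 5381 - 8P. Without the control the market clears where 5381 - 8P = 4P - 499, i.e. P* = 490 and Q* = 1461.
The ceiling of 336 is below the equilibrium price 490, so it binds.
At P = 336: Qd = 5381 - 8·336 = 2693 and Qs = 4·336 - 499 = 845.
Quantity traded falls to 845. At Q = 845 the demand price is (5381 - 845)/8 = 567 and the supply price is (499 + 845)/4 = 336.
Deadweight loss = ½ · (567 - 336) · (1461 - 845) = ½ · 231 · 616 = 71148.

71148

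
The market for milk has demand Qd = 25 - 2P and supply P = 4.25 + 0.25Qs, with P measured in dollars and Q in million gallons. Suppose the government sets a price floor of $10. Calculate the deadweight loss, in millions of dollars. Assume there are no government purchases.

13.5

Rearranging supply gives Qs = 4P - 17. Equilibrium: 25 - 2P = 4P - 17, so 42 = 6P and P* = 7, Q* = 11.
Since 10 > 7, the floor is binding.
At P = 10: Qd = 25 - 2·10 = 5 and Qs = 4·10 - 17 = 23.
Quantity traded falls to 5. At Q = 5 the demand price is (25 - 5)/2 = 10 and the supply price is (17 + 5)/4 = 5.5.
Deadweight loss = ½ · (10 - 5.5) · (11 - 5) = ½ · 4.5 · 6 = 13.5.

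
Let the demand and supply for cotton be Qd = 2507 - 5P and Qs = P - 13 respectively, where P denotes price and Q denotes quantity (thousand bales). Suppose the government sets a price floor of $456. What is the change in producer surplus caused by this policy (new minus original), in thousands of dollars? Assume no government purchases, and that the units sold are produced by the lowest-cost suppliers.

Without the control the market clears where 2507 - 5P = P - 13, i.e. P* = 420 and Q* = 407.
Because the floor (456) lies above the market-clearing price, it is binding.
At P = 456: Qd = 2507 - 5·456 = 227 and Qs = 456 - 13 = 443.
Producer surplus without the control is ½ · (420 - 13) · 407 = 82824.5.
With the floor, 227 units are sold at 456. The supply price at Q = 227 is 240, so PS = ½ · [(456 - 13) + (456 - 240)] · 227 = 74796.5.
Change in producer surplus = 74796.5 - 82824.5 = -8028.

-8028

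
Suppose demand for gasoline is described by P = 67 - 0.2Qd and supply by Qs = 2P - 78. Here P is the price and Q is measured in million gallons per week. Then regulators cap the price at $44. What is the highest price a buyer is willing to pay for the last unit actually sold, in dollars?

Rearranging demand gives Qd = 335 - 5P. Equilibrium: 335 - 5P = 2P - 78, so 413 = 7P and P* = 59, Q* = 40.
Because the ceiling (44) lies below the market-clearing price, it is binding.
At P = 44: Qd = 335 - 5·44 = 115 and Qs = 2·44 - 78 = 10.
Only 10 units reach the market. On the demand curve, the marginal buyer's willingness to pay at Q = 10 is (335 - 10)/5 = 65.

65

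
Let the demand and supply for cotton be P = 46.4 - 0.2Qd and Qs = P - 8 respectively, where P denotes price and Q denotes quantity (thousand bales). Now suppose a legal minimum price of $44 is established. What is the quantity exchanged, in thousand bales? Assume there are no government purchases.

Rearranging demand gives Qd = 232 - 5P. Without the control the market clears where 232 - 5P = P - 8, i.e. P* = 40 and Q* = 32.
Since 44 > 40, the floor is binding.
At P = 44: Qd = 232 - 5·44 = 12 and Qs = 44 - 8 = 36.
The quantity actually transacted is the short side, demand: 12.

12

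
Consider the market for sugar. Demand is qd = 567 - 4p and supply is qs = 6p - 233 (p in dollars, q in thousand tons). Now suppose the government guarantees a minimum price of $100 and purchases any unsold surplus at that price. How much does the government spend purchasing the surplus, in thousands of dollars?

In a free market, 567 - 4p = 6p - 233 gives the equilibrium p* = 80, q* = 247.
The floor of 100 is above the equilibrium price 80, so it binds.
At p = 100: qd = 567 - 4·100 = 167 and qs = 6·100 - 233 = 367.
Surplus = qs - qd = 200.
Government expenditure = surplus × support price = 200 × 100 = 20000.

20000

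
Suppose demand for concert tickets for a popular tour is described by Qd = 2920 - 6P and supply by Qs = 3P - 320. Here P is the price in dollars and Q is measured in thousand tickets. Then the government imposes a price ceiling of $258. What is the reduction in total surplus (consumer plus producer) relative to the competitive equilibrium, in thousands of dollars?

23409

Without the control the market clears where 2920 - 6P = 3P - 320, i.e. P* = 360 and Q* = 760.
The ceiling of 258 is below the equilibrium price 360, so it binds.
At P = 258: Qd = 2920 - 6·258 = 1372 and Qs = 3·258 - 320 = 454.
Quantity traded falls to 454. At Q = 454 the demand price is (2920 - 454)/6 = 411 and the supply price is (320 + 454)/3 = 258.
Deadweight loss = ½ · (411 - 258) · (760 - 454) = ½ · 153 · 306 = 23409.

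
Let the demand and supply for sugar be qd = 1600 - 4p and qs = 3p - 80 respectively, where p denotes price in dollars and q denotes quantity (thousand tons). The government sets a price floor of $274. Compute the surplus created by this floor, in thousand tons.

238

In a free market, 1600 - 4p = 3p - 80 gives the equilibrium p* = 240, q* = 640.
Because the floor (274) lies above the market-clearing price, it is binding.
At p = 274: qd = 1600 - 4·274 = 504 and qs = 3·274 - 80 = 742.
Surplus = qs - qd = 742 - 504 = 238.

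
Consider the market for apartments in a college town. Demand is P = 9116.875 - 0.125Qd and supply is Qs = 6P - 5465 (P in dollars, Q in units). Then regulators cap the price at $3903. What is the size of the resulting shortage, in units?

23758

Rearranging demand gives Qd = 72935 - 8P. In a free market, 72935 - 8P = 6P - 5465 gives the equilibrium P* = 5600, Q* = 28135.
Because the ceiling (3903) lies below the market-clearing price, it is binding.
At P = 3903: Qd = 72935 - 8·3903 = 41711 and Qs = 6·3903 - 5465 = 17953.
Shortage = Qd - Qs = 41711 - 17953 = 23758.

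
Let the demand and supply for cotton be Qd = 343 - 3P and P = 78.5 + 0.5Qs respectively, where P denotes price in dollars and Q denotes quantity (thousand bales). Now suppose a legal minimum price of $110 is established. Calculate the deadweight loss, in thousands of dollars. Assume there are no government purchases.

Rearranging supply gives Qs = 2P - 157. Without the control the market clears where 343 - 3P = 2P - 157, i.e. P* = 100 and Q* = 43.
Because the floor (110) lies above the market-clearing price, it is binding.
At P = 110: Qd = 343 - 3·110 = 13 and Qs = 2·110 - 157 = 63.
Quantity traded falls to 13. At Q = 13 the demand price is (343 - 13)/3 = 110 and the supply price is (157 + 13)/2 = 85.
Deadweight loss = ½ · (110 - 85) · (43 - 13) = ½ · 25 · 30 = 375.

375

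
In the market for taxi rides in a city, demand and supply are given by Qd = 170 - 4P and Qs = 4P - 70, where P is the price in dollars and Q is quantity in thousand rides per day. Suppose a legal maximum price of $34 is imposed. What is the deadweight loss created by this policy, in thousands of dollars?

Equilibrium: 170 - 4P = 4P - 70, so 240 = 8P and P* = 30, Q* = 50.
The ceiling of 34 is above the equilibrium price 30, so it is not binding; the market clears at P* = 30, Q* = 50.
Since the control does not bind, no trades are prevented and deadweight loss is zero.

0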